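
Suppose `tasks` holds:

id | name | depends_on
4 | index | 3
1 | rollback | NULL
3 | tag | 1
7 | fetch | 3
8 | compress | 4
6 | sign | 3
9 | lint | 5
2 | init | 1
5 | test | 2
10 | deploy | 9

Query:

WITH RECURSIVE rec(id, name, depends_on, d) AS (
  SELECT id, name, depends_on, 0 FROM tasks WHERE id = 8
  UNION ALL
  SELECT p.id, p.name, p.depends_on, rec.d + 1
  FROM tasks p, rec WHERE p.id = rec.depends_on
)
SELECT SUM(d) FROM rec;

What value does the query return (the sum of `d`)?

6

Base: id=8 (compress), depends_on=4, d 0.
Iteration 1: join on id=4 -> index (id 4, depends_on=3, d 1).
Iteration 2: join on id=3 -> tag (id 3, depends_on=1, d 2).
Iteration 3: join on id=1 -> rollback (id 1, depends_on=NULL, d 3).
Iteration 4: depends_on is NULL; no match; recursion stops.
SUM(d) = 0 + 1 + 2 + 3 = 6.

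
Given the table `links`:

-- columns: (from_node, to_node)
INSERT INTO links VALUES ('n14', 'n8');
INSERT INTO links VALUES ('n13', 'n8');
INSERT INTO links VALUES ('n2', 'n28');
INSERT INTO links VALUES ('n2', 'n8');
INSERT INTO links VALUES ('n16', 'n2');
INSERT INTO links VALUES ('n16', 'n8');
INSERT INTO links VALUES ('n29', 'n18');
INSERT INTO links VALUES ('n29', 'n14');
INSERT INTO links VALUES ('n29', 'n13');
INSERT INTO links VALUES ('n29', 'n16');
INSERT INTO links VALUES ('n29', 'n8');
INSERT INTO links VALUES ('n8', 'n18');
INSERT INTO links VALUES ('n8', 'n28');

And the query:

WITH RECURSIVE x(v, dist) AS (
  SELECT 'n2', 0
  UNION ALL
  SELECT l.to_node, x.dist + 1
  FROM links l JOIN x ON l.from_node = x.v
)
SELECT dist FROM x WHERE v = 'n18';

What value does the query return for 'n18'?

Base: (n2, dist=0).
Iteration 1: edges from {n2} -> (n28, dist=1), (n8, dist=1).
Iteration 2: edges from {n28,n8} -> (n18, dist=2), (n28, dist=2).
Iteration 3: no outgoing edges from {n18,n28}; recursion stops.

2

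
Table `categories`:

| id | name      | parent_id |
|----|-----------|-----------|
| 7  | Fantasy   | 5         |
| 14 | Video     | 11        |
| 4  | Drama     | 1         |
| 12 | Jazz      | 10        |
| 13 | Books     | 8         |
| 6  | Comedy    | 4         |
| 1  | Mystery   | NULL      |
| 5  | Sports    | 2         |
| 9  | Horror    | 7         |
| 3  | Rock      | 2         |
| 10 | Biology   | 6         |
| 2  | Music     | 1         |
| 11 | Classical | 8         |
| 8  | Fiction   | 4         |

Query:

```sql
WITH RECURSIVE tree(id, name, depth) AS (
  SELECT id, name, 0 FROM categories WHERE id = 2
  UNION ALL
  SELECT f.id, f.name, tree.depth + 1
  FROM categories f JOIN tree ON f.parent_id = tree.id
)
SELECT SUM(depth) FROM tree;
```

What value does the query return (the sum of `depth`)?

7

Base: id=2 (Music) at depth 0.
Iteration 1: rows with parent_id in {2} -> Rock (id 3, depth 1), Sports (id 5, depth 1).
Iteration 2: rows with parent_id in {3,5} -> Fantasy (id 7, depth 2).
Iteration 3: rows with parent_id in {7} -> Horror (id 9, depth 3).
Iteration 4: no rows with parent_id in {9}; recursion stops.
SUM(depth) = 0 + 1 + 1 + 2 + 3 = 7.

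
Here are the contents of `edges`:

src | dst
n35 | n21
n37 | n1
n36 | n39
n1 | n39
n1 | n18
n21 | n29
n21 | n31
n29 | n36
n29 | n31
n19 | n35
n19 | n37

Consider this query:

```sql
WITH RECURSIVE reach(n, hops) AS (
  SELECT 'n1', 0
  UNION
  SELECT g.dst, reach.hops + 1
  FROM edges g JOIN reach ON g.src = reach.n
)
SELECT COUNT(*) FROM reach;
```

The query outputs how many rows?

Base: (n1, hops=0).
Iteration 1: edges from {n1} -> (n18, hops=1), (n39, hops=1).
Iteration 2: no outgoing edges from {n18,n39}; recursion stops.
Total rows emitted: 3.

3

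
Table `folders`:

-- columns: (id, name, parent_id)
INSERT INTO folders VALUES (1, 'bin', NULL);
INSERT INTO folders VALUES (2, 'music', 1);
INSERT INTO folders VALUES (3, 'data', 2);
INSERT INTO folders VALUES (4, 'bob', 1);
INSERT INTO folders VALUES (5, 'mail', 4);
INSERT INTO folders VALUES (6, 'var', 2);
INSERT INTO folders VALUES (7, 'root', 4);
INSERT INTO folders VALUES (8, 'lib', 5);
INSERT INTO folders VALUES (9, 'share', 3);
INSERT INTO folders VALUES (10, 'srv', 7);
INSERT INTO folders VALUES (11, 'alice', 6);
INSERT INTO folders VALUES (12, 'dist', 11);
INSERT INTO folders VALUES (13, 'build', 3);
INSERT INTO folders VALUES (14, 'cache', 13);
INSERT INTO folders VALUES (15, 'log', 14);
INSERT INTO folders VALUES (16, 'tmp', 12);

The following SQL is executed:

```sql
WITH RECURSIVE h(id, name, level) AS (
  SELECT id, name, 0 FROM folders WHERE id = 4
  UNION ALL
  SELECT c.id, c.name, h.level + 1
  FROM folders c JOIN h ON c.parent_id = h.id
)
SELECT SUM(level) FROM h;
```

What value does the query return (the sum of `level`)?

6

Base: id=4 (bob) at level 0.
Iteration 1: rows with parent_id in {4} -> mail (id 5, level 1), root (id 7, level 1).
Iteration 2: rows with parent_id in {5,7} -> lib (id 8, level 2), srv (id 10, level 2).
Iteration 3: no rows with parent_id in {8,10}; recursion stops.
SUM(level) = 0 + 1 + 1 + 2 + 2 = 6.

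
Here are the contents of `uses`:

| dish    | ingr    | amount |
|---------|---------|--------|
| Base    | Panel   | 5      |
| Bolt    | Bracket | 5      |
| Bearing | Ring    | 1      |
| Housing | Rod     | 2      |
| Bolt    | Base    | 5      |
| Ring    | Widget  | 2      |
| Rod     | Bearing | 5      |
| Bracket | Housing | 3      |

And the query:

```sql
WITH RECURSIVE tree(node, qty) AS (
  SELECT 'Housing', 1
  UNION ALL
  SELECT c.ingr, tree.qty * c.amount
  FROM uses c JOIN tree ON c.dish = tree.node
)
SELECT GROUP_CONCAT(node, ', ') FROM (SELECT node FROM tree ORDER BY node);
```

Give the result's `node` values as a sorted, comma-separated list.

Base: (Housing, qty=1).
Iteration 1: components of {Housing} -> Rod = 1*2 = 2.
Iteration 2: components of {Rod} -> Bearing = 2*5 = 10.
Iteration 3: components of {Bearing} -> Ring = 10*1 = 10.
Iteration 4: components of {Ring} -> Widget = 10*2 = 20.
Iteration 5: no further components; recursion stops.

Bearing, Housing, Ring, Rod, Widget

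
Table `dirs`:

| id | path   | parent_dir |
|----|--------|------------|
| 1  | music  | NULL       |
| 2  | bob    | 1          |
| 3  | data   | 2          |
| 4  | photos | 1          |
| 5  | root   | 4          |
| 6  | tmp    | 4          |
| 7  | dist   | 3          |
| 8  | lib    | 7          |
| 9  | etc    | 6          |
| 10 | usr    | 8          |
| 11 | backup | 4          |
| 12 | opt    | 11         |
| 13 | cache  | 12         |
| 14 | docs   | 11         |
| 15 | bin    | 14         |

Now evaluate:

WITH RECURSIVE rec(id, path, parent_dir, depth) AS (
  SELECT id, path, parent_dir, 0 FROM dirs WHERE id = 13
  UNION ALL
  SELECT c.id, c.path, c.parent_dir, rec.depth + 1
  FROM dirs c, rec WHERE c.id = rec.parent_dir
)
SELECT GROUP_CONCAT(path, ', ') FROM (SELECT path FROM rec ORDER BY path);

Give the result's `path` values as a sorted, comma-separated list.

backup, cache, music, opt, photos

Base: id=13 (cache), parent_dir=12, depth 0.
Iteration 1: join on id=12 -> opt (id 12, parent_dir=11, depth 1).
Iteration 2: join on id=11 -> backup (id 11, parent_dir=4, depth 2).
Iteration 3: join on id=4 -> photos (id 4, parent_dir=1, depth 3).
Iteration 4: join on id=1 -> music (id 1, parent_dir=NULL, depth 4).
Iteration 5: parent_dir is NULL; no match; recursion stops.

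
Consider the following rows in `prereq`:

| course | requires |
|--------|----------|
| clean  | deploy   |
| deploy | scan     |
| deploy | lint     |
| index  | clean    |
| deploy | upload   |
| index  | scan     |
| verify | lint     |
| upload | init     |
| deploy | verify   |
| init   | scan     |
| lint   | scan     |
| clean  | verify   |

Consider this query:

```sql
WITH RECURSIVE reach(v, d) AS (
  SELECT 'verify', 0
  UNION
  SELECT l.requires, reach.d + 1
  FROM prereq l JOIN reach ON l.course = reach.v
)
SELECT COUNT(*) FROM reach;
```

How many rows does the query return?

Base: (verify, d=0).
Iteration 1: edges from {verify} -> (lint, d=1).
Iteration 2: edges from {lint} -> (scan, d=2).
Iteration 3: no outgoing edges from {scan}; recursion stops.
Total rows emitted: 3.

3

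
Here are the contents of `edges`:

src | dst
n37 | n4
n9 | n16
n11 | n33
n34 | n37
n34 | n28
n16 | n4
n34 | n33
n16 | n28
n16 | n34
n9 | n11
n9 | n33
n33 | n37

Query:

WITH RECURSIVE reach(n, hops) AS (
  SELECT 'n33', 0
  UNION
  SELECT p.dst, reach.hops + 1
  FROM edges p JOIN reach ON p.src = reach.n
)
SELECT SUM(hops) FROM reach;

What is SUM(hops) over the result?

Base: (n33, hops=0).
Iteration 1: edges from {n33} -> (n37, hops=1).
Iteration 2: edges from {n37} -> (n4, hops=2).
Iteration 3: no outgoing edges from {n4}; recursion stops.
SUM(hops) = 0 + 1 + 2 = 3.

3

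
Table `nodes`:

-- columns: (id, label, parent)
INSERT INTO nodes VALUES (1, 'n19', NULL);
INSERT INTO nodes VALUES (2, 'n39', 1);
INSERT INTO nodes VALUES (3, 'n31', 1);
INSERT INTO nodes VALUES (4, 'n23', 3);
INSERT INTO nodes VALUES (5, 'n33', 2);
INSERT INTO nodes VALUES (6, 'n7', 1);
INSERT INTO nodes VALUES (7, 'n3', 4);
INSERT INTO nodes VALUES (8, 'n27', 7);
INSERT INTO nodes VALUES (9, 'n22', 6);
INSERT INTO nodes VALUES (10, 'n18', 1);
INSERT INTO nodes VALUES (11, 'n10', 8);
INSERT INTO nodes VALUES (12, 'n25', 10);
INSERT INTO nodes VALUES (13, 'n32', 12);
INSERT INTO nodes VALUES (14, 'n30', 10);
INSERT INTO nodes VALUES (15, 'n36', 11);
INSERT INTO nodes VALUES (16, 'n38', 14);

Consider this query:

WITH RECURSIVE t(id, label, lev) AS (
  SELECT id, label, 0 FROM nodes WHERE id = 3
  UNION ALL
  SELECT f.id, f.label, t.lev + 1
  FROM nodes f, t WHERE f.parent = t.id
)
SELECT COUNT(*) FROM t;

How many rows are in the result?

Base: id=3 (n31) at lev 0.
Iteration 1: rows with parent in {3} -> n23 (id 4, lev 1).
Iteration 2: rows with parent in {4} -> n3 (id 7, lev 2).
Iteration 3: rows with parent in {7} -> n27 (id 8, lev 3).
Iteration 4: rows with parent in {8} -> n10 (id 11, lev 4).
Iteration 5: rows with parent in {11} -> n36 (id 15, lev 5).
Iteration 6: no rows with parent in {15}; recursion stops.
Total rows emitted: 6.

6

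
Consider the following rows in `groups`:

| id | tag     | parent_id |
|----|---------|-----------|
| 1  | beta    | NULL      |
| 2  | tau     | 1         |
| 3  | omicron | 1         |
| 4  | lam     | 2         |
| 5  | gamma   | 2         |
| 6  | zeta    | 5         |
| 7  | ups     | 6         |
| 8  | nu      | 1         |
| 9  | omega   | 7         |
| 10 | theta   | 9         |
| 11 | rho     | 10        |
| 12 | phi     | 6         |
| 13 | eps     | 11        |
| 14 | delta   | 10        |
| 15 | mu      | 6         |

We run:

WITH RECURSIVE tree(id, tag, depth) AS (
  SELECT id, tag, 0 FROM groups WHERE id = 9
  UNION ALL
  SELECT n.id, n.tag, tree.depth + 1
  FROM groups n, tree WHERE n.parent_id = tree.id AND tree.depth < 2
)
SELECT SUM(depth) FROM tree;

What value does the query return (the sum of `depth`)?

Base: id=9 (omega) at depth 0.
Iteration 1: rows with parent_id in {9} -> theta (id 10, depth 1).
Iteration 2: rows with parent_id in {10} -> rho (id 11, depth 2), delta (id 14, depth 2).
Iteration 3: depth < 2 fails for all current rows; recursion stops.
SUM(depth) = 0 + 1 + 2 + 2 = 5.

5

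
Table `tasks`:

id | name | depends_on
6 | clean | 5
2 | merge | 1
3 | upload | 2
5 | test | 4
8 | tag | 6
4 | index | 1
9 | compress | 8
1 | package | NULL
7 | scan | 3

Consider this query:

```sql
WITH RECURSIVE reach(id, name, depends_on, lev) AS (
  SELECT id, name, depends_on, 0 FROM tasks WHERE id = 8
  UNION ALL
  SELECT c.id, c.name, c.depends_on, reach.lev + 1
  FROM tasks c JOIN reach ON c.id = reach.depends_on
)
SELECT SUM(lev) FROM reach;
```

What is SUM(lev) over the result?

10

Base: id=8 (tag), depends_on=6, lev 0.
Iteration 1: join on id=6 -> clean (id 6, depends_on=5, lev 1).
Iteration 2: join on id=5 -> test (id 5, depends_on=4, lev 2).
Iteration 3: join on id=4 -> index (id 4, depends_on=1, lev 3).
Iteration 4: join on id=1 -> package (id 1, depends_on=NULL, lev 4).
Iteration 5: depends_on is NULL; no match; recursion stops.
SUM(lev) = 0 + 1 + 2 + 3 + 4 = 10.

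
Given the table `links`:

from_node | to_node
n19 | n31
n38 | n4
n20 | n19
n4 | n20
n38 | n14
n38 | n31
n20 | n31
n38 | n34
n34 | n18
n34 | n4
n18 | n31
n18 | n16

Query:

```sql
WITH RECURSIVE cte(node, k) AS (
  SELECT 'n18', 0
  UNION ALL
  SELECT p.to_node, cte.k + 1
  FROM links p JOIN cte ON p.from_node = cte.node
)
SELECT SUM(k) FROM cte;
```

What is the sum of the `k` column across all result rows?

Base: (n18, k=0).
Iteration 1: edges from {n18} -> (n16, k=1), (n31, k=1).
Iteration 2: no outgoing edges from {n16,n31}; recursion stops.
SUM(k) = 0 + 1 + 1 = 2.

2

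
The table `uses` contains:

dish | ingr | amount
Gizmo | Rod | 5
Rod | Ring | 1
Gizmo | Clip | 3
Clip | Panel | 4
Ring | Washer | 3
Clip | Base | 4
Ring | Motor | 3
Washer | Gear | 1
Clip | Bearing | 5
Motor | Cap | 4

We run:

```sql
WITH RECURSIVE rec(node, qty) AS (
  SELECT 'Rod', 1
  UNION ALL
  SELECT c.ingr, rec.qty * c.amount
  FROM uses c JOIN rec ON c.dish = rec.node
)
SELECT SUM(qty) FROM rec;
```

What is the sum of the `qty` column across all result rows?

23

Base: (Rod, qty=1).
Iteration 1: components of {Rod} -> Ring = 1*1 = 1.
Iteration 2: components of {Ring} -> Motor = 1*3 = 3, Washer = 1*3 = 3.
Iteration 3: components of {Motor,Washer} -> Cap = 3*4 = 12, Gear = 3*1 = 3.
Iteration 4: no further components; recursion stops.
SUM(qty) = 1 + 1 + 3 + 3 + 3 + 12 = 23.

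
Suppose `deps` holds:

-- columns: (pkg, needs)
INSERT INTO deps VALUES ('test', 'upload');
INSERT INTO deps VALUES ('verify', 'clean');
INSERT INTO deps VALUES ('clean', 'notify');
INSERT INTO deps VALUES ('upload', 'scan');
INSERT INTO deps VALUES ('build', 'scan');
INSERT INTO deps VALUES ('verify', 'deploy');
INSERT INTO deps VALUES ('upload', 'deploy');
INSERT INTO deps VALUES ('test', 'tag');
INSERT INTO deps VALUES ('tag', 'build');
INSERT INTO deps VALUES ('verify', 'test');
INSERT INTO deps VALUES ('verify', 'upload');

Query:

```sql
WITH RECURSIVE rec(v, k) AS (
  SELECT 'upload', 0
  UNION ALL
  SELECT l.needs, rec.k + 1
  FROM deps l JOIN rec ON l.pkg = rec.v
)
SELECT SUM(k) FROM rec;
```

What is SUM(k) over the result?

2

Base: (upload, k=0).
Iteration 1: edges from {upload} -> (deploy, k=1), (scan, k=1).
Iteration 2: no outgoing edges from {deploy,scan}; recursion stops.
SUM(k) = 0 + 1 + 1 = 2.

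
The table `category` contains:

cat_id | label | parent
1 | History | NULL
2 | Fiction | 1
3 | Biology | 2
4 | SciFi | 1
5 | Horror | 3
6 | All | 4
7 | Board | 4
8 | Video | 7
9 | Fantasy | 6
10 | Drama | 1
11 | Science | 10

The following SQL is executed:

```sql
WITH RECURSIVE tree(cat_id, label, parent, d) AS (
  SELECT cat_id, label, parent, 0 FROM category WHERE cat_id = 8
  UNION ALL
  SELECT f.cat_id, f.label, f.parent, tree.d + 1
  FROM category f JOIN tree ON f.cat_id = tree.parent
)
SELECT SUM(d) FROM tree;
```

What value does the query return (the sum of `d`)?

Base: cat_id=8 (Video), parent=7, d 0.
Iteration 1: join on cat_id=7 -> Board (id 7, parent=4, d 1).
Iteration 2: join on cat_id=4 -> SciFi (id 4, parent=1, d 2).
Iteration 3: join on cat_id=1 -> History (id 1, parent=NULL, d 3).
Iteration 4: parent is NULL; no match; recursion stops.
SUM(d) = 0 + 1 + 2 + 3 = 6.

6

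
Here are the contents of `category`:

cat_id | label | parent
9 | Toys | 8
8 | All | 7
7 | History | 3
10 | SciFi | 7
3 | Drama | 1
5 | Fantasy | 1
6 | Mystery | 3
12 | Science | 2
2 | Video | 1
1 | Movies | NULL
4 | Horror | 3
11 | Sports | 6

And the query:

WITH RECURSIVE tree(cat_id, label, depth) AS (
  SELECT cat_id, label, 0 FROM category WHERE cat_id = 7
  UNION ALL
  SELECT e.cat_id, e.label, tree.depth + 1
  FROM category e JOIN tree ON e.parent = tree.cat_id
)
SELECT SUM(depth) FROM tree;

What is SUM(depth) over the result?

Base: cat_id=7 (History) at depth 0.
Iteration 1: rows with parent in {7} -> All (id 8, depth 1), SciFi (id 10, depth 1).
Iteration 2: rows with parent in {8,10} -> Toys (id 9, depth 2).
Iteration 3: no rows with parent in {9}; recursion stops.
SUM(depth) = 0 + 1 + 1 + 2 = 4.

4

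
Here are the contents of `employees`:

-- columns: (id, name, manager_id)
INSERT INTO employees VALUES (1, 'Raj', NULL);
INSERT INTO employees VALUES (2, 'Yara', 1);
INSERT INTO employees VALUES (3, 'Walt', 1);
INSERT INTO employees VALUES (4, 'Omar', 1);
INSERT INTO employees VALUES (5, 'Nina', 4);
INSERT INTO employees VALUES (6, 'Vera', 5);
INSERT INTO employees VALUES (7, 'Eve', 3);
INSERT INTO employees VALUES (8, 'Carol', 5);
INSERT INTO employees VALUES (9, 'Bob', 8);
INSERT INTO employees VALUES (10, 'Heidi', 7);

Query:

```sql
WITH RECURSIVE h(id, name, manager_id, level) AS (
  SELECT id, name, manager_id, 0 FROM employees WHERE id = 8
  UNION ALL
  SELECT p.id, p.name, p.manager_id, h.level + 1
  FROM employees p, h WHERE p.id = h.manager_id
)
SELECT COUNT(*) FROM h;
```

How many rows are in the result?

4

Base: id=8 (Carol), manager_id=5, level 0.
Iteration 1: join on id=5 -> Nina (id 5, manager_id=4, level 1).
Iteration 2: join on id=4 -> Omar (id 4, manager_id=1, level 2).
Iteration 3: join on id=1 -> Raj (id 1, manager_id=NULL, level 3).
Iteration 4: manager_id is NULL; no match; recursion stops.
Total rows emitted: 4.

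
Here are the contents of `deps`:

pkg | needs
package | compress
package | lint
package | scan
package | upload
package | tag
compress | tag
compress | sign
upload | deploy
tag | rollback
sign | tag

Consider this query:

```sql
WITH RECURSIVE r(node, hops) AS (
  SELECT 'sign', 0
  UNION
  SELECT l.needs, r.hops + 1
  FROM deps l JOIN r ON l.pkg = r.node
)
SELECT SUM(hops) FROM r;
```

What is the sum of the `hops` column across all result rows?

Base: (sign, hops=0).
Iteration 1: edges from {sign} -> (tag, hops=1).
Iteration 2: edges from {tag} -> (rollback, hops=2).
Iteration 3: no outgoing edges from {rollback}; recursion stops.
SUM(hops) = 0 + 1 + 2 = 3.

3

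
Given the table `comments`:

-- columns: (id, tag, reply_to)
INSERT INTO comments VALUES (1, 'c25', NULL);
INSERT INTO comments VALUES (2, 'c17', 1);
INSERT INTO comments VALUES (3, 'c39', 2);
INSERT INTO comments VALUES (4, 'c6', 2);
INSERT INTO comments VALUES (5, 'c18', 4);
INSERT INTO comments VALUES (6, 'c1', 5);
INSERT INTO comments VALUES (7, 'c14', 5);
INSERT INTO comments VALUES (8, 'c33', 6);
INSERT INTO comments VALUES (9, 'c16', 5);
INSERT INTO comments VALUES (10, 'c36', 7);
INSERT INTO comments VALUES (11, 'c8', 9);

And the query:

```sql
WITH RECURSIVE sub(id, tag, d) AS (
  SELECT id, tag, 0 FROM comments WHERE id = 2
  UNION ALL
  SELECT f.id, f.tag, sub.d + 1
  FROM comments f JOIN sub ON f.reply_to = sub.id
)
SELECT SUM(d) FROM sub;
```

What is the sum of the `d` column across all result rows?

Base: id=2 (c17) at d 0.
Iteration 1: rows with reply_to in {2} -> c39 (id 3, d 1), c6 (id 4, d 1).
Iteration 2: rows with reply_to in {3,4} -> c18 (id 5, d 2).
Iteration 3: rows with reply_to in {5} -> c1 (id 6, d 3), c14 (id 7, d 3), c16 (id 9, d 3).
Iteration 4: rows with reply_to in {6,7,9} -> c33 (id 8, d 4), c36 (id 10, d 4), c8 (id 11, d 4).
Iteration 5: no rows with reply_to in {8,10,11}; recursion stops.
SUM(d) = 0 + 1 + 1 + 2 + 3 + 3 + 3 + 4 + 4 + 4 = 25.

25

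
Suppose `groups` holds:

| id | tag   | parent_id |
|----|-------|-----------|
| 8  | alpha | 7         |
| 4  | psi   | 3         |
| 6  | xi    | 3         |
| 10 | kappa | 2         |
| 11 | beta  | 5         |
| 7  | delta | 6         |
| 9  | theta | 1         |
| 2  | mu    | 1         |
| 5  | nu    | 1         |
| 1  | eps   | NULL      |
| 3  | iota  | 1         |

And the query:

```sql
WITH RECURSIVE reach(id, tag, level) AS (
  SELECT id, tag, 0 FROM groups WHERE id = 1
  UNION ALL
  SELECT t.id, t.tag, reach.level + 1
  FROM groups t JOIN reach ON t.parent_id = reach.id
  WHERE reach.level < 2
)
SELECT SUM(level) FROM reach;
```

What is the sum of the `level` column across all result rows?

12

Base: id=1 (eps) at level 0.
Iteration 1: rows with parent_id in {1} -> mu (id 2, level 1), iota (id 3, level 1), nu (id 5, level 1), theta (id 9, level 1).
Iteration 2: rows with parent_id in {2,3,5,9} -> psi (id 4, level 2), xi (id 6, level 2), kappa (id 10, level 2), beta (id 11, level 2).
Iteration 3: level < 2 fails for all current rows; recursion stops.
SUM(level) = 0 + 1 + 1 + 1 + 1 + 2 + 2 + 2 + 2 = 12.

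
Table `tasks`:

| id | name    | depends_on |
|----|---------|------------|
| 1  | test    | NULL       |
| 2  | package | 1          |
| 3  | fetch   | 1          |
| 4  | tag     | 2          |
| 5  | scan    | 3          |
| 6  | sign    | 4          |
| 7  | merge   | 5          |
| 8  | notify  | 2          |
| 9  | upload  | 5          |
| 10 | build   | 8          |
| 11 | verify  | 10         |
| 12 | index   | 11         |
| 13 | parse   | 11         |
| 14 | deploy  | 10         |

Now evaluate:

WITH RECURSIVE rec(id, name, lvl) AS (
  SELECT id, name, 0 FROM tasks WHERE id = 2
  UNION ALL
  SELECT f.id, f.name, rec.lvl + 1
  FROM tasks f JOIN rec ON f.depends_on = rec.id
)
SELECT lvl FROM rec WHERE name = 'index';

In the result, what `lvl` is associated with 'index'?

4

Base: id=2 (package) at lvl 0.
Iteration 1: rows with depends_on in {2} -> tag (id 4, lvl 1), notify (id 8, lvl 1).
Iteration 2: rows with depends_on in {4,8} -> sign (id 6, lvl 2), build (id 10, lvl 2).
Iteration 3: rows with depends_on in {6,10} -> verify (id 11, lvl 3), deploy (id 14, lvl 3).
Iteration 4: rows with depends_on in {11,14} -> index (id 12, lvl 4), parse (id 13, lvl 4).
Iteration 5: no rows with depends_on in {12,13}; recursion stops.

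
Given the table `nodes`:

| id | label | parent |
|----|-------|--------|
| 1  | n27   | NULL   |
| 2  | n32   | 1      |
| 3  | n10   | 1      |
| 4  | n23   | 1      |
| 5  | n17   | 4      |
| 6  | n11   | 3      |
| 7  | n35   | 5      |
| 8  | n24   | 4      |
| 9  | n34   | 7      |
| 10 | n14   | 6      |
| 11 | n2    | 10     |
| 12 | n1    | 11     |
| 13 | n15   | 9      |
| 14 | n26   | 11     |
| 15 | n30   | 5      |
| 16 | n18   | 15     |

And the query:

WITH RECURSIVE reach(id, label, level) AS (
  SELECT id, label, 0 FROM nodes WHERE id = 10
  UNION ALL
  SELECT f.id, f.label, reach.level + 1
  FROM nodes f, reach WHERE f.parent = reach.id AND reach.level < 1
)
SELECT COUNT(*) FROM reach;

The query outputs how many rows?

2

Base: id=10 (n14) at level 0.
Iteration 1: rows with parent in {10} -> n2 (id 11, level 1).
Iteration 2: level < 1 fails for all current rows; recursion stops.
Total rows emitted: 2.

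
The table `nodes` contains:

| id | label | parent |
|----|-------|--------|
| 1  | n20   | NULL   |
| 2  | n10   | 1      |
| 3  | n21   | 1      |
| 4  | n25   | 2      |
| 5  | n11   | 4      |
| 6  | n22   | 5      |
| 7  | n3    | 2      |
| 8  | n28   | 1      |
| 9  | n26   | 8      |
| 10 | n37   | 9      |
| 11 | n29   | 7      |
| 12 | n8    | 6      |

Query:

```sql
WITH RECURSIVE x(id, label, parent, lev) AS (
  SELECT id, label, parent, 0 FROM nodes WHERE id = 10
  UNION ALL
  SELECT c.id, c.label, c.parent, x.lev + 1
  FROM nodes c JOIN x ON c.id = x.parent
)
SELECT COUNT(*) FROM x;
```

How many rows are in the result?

Base: id=10 (n37), parent=9, lev 0.
Iteration 1: join on id=9 -> n26 (id 9, parent=8, lev 1).
Iteration 2: join on id=8 -> n28 (id 8, parent=1, lev 2).
Iteration 3: join on id=1 -> n20 (id 1, parent=NULL, lev 3).
Iteration 4: parent is NULL; no match; recursion stops.
Total rows emitted: 4.

4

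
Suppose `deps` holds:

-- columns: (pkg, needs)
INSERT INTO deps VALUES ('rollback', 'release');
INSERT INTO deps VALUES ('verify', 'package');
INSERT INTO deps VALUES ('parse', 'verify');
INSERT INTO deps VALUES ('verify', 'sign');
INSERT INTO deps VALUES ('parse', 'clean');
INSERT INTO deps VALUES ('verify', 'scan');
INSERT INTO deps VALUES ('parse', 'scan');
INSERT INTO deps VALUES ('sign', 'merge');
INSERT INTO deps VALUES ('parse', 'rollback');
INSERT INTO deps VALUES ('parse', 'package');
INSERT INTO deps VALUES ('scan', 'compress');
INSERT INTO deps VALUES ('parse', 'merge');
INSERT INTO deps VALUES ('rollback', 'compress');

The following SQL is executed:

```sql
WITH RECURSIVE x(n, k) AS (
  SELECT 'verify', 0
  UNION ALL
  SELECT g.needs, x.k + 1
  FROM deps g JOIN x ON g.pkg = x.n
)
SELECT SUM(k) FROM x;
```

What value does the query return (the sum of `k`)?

7

Base: (verify, k=0).
Iteration 1: edges from {verify} -> (package, k=1), (scan, k=1), (sign, k=1).
Iteration 2: edges from {package,scan,sign} -> (compress, k=2), (merge, k=2).
Iteration 3: no outgoing edges from {compress,merge}; recursion stops.
SUM(k) = 0 + 1 + 1 + 1 + 2 + 2 = 7.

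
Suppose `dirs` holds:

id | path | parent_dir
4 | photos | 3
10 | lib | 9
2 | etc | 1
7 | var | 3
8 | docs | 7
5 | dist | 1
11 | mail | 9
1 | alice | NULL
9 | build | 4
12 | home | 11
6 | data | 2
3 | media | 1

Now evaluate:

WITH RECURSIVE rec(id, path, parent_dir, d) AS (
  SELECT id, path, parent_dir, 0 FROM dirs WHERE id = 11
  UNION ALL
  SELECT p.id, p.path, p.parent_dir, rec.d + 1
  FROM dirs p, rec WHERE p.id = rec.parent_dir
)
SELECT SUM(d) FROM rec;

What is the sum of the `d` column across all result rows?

10

Base: id=11 (mail), parent_dir=9, d 0.
Iteration 1: join on id=9 -> build (id 9, parent_dir=4, d 1).
Iteration 2: join on id=4 -> photos (id 4, parent_dir=3, d 2).
Iteration 3: join on id=3 -> media (id 3, parent_dir=1, d 3).
Iteration 4: join on id=1 -> alice (id 1, parent_dir=NULL, d 4).
Iteration 5: parent_dir is NULL; no match; recursion stops.
SUM(d) = 0 + 1 + 2 + 3 + 4 = 10.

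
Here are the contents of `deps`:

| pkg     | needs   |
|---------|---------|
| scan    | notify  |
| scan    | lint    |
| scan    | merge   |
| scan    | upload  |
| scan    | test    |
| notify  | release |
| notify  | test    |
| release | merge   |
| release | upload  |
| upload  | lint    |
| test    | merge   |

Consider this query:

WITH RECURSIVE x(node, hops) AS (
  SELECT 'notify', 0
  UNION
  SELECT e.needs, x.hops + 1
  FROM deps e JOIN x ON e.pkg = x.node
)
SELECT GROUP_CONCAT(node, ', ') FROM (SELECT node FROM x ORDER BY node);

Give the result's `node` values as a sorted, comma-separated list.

lint, merge, notify, release, test, upload

Base: (notify, hops=0).
Iteration 1: edges from {notify} -> (release, hops=1), (test, hops=1).
Iteration 2: edges from {release,test} -> (merge, hops=2), (upload, hops=2). [UNION drops 1 duplicate row(s)]
Iteration 3: edges from {merge,upload} -> (lint, hops=3).
Iteration 4: no outgoing edges from {lint}; recursion stops.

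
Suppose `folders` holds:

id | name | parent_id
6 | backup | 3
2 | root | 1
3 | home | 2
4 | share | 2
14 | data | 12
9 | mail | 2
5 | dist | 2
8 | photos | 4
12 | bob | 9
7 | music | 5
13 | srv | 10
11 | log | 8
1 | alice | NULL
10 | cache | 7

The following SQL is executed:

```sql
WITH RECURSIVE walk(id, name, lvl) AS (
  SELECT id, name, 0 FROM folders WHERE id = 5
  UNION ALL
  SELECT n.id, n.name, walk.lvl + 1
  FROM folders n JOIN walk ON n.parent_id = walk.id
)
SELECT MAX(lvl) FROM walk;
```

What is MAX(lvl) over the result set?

Base: id=5 (dist) at lvl 0.
Iteration 1: rows with parent_id in {5} -> music (id 7, lvl 1).
Iteration 2: rows with parent_id in {7} -> cache (id 10, lvl 2).
Iteration 3: rows with parent_id in {10} -> srv (id 13, lvl 3).
Iteration 4: no rows with parent_id in {13}; recursion stops.
lvl values: 0, 1, 2, 3; the maximum is 3.

3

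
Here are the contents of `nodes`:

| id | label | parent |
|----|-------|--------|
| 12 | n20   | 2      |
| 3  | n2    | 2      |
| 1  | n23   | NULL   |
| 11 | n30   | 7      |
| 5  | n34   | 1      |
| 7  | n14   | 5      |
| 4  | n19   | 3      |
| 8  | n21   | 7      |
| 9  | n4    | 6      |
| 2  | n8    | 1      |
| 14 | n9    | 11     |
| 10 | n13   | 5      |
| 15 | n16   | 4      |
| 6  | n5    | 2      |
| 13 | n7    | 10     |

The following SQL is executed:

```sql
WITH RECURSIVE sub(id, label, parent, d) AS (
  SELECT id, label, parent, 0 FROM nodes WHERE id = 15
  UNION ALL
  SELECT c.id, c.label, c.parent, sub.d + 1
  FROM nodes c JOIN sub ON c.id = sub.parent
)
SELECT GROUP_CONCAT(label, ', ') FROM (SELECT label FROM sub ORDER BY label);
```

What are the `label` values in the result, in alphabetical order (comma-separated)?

n16, n19, n2, n23, n8

Base: id=15 (n16), parent=4, d 0.
Iteration 1: join on id=4 -> n19 (id 4, parent=3, d 1).
Iteration 2: join on id=3 -> n2 (id 3, parent=2, d 2).
Iteration 3: join on id=2 -> n8 (id 2, parent=1, d 3).
Iteration 4: join on id=1 -> n23 (id 1, parent=NULL, d 4).
Iteration 5: parent is NULL; no match; recursion stops.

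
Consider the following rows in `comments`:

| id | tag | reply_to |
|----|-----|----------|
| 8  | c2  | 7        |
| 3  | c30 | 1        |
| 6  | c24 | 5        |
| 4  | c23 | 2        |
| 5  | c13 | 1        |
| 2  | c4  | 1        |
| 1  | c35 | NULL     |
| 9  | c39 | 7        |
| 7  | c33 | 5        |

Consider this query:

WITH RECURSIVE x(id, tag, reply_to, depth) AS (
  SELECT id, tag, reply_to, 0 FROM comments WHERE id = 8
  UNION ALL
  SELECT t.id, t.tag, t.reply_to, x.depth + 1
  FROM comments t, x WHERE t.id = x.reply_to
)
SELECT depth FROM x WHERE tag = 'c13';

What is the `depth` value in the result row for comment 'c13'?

Base: id=8 (c2), reply_to=7, depth 0.
Iteration 1: join on id=7 -> c33 (id 7, reply_to=5, depth 1).
Iteration 2: join on id=5 -> c13 (id 5, reply_to=1, depth 2).
Iteration 3: join on id=1 -> c35 (id 1, reply_to=NULL, depth 3).
Iteration 4: reply_to is NULL; no match; recursion stops.

2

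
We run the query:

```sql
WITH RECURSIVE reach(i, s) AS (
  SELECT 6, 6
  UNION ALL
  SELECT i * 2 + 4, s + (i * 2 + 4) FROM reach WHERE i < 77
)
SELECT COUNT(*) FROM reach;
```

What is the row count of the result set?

Base: i=6, s=6.
Iteration 1: 6 < 77 holds -> i = 6 * 2 + 4 = 16, s = 6 + 16 = 22.
Iteration 2: 16 < 77 holds -> i = 16 * 2 + 4 = 36, s = 22 + 36 = 58.
Iteration 3: 36 < 77 holds -> i = 36 * 2 + 4 = 76, s = 58 + 76 = 134.
Iteration 4: 76 < 77 holds -> i = 76 * 2 + 4 = 156, s = 134 + 156 = 290.
Iteration 5: 156 < 77 fails; recursion stops.
Total rows emitted: 5.

5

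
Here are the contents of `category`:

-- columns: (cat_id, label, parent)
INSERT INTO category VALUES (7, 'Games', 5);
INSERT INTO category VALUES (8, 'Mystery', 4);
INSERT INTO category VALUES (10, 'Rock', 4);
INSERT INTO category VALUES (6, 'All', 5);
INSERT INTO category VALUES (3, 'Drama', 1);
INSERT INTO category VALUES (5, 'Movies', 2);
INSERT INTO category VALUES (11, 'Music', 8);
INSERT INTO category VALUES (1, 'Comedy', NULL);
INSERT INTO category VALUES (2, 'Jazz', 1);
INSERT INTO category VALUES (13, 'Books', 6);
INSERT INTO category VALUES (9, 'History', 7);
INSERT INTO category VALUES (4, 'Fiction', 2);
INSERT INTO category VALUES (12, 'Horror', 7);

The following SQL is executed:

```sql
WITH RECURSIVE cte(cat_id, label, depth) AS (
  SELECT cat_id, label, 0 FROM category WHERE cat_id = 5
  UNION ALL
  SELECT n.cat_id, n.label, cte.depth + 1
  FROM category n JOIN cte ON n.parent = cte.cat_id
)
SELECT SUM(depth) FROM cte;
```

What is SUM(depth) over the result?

8

Base: cat_id=5 (Movies) at depth 0.
Iteration 1: rows with parent in {5} -> All (id 6, depth 1), Games (id 7, depth 1).
Iteration 2: rows with parent in {6,7} -> History (id 9, depth 2), Horror (id 12, depth 2), Books (id 13, depth 2).
Iteration 3: no rows with parent in {9,12,13}; recursion stops.
SUM(depth) = 0 + 1 + 1 + 2 + 2 + 2 = 8.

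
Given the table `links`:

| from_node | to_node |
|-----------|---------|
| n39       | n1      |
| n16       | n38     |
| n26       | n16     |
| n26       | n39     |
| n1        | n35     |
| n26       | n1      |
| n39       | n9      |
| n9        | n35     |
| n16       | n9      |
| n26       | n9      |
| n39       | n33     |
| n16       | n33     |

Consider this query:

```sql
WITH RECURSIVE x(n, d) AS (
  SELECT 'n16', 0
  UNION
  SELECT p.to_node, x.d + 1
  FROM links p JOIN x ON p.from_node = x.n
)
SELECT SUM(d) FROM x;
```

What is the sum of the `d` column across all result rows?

5

Base: (n16, d=0).
Iteration 1: edges from {n16} -> (n33, d=1), (n38, d=1), (n9, d=1).
Iteration 2: edges from {n33,n38,n9} -> (n35, d=2).
Iteration 3: no outgoing edges from {n35}; recursion stops.
SUM(d) = 0 + 1 + 1 + 1 + 2 = 5.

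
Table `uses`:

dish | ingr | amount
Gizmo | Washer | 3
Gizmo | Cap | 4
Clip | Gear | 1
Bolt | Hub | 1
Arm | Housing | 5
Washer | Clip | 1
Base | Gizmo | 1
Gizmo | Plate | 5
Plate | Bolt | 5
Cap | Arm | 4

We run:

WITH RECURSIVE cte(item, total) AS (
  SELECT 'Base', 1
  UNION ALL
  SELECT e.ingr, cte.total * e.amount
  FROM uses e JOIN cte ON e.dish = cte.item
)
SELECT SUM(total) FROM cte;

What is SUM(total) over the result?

Base: (Base, total=1).
Iteration 1: components of {Base} -> Gizmo = 1*1 = 1.
Iteration 2: components of {Gizmo} -> Cap = 1*4 = 4, Plate = 1*5 = 5, Washer = 1*3 = 3.
Iteration 3: components of {Cap,Plate,Washer} -> Arm = 4*4 = 16, Bolt = 5*5 = 25, Clip = 3*1 = 3.
Iteration 4: components of {Arm,Bolt,Clip} -> Gear = 3*1 = 3, Housing = 16*5 = 80, Hub = 25*1 = 25.
Iteration 5: no further components; recursion stops.
SUM(total) = 1 + 1 + 3 + 4 + 5 + 3 + 16 + 25 + 3 + 80 + 25 = 166.

166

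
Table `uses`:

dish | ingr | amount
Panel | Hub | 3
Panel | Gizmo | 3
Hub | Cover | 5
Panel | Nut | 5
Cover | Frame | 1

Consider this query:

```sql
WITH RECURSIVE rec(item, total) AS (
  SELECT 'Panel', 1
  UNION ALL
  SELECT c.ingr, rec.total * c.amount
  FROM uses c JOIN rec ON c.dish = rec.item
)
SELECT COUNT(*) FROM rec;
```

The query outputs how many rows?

Base: (Panel, total=1).
Iteration 1: components of {Panel} -> Gizmo = 1*3 = 3, Hub = 1*3 = 3, Nut = 1*5 = 5.
Iteration 2: components of {Gizmo,Hub,Nut} -> Cover = 3*5 = 15.
Iteration 3: components of {Cover} -> Frame = 15*1 = 15.
Iteration 4: no further components; recursion stops.
Total rows emitted: 6.

6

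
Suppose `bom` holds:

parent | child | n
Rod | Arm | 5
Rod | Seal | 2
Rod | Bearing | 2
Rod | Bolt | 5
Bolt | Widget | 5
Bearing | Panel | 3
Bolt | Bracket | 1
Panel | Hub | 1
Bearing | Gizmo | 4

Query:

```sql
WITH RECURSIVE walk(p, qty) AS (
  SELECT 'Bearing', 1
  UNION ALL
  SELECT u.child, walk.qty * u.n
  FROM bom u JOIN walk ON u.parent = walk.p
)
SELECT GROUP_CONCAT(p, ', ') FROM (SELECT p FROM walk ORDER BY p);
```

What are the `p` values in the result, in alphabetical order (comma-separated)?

Bearing, Gizmo, Hub, Panel

Base: (Bearing, qty=1).
Iteration 1: components of {Bearing} -> Gizmo = 1*4 = 4, Panel = 1*3 = 3.
Iteration 2: components of {Gizmo,Panel} -> Hub = 3*1 = 3.
Iteration 3: no further components; recursion stops.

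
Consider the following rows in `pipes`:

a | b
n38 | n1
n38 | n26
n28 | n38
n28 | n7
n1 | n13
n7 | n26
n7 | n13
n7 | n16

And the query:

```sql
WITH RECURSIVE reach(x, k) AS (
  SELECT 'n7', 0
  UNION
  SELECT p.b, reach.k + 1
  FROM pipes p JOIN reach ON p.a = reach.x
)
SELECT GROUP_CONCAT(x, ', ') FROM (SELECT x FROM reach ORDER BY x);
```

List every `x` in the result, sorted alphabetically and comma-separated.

n13, n16, n26, n7

Base: (n7, k=0).
Iteration 1: edges from {n7} -> (n13, k=1), (n16, k=1), (n26, k=1).
Iteration 2: no outgoing edges from {n13,n16,n26}; recursion stops.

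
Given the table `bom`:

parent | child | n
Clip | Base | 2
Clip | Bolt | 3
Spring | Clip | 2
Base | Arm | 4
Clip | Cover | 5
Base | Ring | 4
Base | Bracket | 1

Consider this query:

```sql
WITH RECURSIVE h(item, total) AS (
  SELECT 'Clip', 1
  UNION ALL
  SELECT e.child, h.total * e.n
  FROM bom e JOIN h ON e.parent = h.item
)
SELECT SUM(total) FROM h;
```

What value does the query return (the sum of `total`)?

Base: (Clip, total=1).
Iteration 1: components of {Clip} -> Base = 1*2 = 2, Bolt = 1*3 = 3, Cover = 1*5 = 5.
Iteration 2: components of {Base,Bolt,Cover} -> Arm = 2*4 = 8, Bracket = 2*1 = 2, Ring = 2*4 = 8.
Iteration 3: no further components; recursion stops.
SUM(total) = 1 + 2 + 3 + 5 + 8 + 8 + 2 = 29.

29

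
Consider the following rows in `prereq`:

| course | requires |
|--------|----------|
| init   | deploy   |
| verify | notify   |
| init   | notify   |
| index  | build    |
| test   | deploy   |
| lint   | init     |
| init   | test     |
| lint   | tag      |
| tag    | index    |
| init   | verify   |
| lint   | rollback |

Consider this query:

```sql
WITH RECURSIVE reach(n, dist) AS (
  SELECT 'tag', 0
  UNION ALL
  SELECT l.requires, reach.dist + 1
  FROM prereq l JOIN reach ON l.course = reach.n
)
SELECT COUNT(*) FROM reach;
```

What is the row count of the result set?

3

Base: (tag, dist=0).
Iteration 1: edges from {tag} -> (index, dist=1).
Iteration 2: edges from {index} -> (build, dist=2).
Iteration 3: no outgoing edges from {build}; recursion stops.
Total rows emitted: 3.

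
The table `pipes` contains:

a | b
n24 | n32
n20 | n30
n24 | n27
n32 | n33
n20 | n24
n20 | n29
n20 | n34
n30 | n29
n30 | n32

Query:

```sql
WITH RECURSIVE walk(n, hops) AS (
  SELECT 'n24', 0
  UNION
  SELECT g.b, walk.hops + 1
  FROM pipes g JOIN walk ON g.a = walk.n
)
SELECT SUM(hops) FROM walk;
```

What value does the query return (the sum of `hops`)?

Base: (n24, hops=0).
Iteration 1: edges from {n24} -> (n27, hops=1), (n32, hops=1).
Iteration 2: edges from {n27,n32} -> (n33, hops=2).
Iteration 3: no outgoing edges from {n33}; recursion stops.
SUM(hops) = 0 + 1 + 1 + 2 = 4.

4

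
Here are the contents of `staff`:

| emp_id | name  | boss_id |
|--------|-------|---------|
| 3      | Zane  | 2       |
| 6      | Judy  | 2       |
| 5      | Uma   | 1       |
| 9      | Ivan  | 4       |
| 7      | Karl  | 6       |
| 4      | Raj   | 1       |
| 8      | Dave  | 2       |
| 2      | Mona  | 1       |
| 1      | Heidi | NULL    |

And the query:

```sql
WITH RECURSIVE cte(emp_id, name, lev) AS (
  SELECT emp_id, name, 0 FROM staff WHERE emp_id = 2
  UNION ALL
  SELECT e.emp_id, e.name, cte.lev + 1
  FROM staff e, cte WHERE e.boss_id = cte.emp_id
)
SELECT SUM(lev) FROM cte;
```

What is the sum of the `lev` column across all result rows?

5

Base: emp_id=2 (Mona) at lev 0.
Iteration 1: rows with boss_id in {2} -> Zane (id 3, lev 1), Judy (id 6, lev 1), Dave (id 8, lev 1).
Iteration 2: rows with boss_id in {3,6,8} -> Karl (id 7, lev 2).
Iteration 3: no rows with boss_id in {7}; recursion stops.
SUM(lev) = 0 + 1 + 1 + 1 + 2 = 5.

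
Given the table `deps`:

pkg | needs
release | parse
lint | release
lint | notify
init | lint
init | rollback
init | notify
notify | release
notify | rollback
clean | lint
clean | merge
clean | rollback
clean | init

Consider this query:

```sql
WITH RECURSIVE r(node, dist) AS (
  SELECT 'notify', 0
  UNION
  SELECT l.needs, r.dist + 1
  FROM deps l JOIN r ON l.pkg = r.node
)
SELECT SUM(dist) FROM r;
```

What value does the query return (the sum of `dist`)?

Base: (notify, dist=0).
Iteration 1: edges from {notify} -> (release, dist=1), (rollback, dist=1).
Iteration 2: edges from {release,rollback} -> (parse, dist=2).
Iteration 3: no outgoing edges from {parse}; recursion stops.
SUM(dist) = 0 + 1 + 1 + 2 = 4.

4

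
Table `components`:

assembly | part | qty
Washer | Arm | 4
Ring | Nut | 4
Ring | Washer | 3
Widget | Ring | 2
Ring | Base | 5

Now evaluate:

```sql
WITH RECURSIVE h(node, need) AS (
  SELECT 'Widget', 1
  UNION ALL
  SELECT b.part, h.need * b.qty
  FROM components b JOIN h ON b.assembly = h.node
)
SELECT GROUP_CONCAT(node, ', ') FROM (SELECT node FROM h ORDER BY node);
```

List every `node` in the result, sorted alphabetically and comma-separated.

Base: (Widget, need=1).
Iteration 1: components of {Widget} -> Ring = 1*2 = 2.
Iteration 2: components of {Ring} -> Base = 2*5 = 10, Nut = 2*4 = 8, Washer = 2*3 = 6.
Iteration 3: components of {Base,Nut,Washer} -> Arm = 6*4 = 24.
Iteration 4: no further components; recursion stops.

Arm, Base, Nut, Ring, Washer, Widget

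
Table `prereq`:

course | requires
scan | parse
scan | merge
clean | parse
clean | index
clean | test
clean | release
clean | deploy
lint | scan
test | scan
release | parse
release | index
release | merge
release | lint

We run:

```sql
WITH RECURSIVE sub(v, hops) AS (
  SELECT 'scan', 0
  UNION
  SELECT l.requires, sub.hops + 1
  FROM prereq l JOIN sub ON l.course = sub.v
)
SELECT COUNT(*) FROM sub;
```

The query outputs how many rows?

3

Base: (scan, hops=0).
Iteration 1: edges from {scan} -> (merge, hops=1), (parse, hops=1).
Iteration 2: no outgoing edges from {merge,parse}; recursion stops.
Total rows emitted: 3.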